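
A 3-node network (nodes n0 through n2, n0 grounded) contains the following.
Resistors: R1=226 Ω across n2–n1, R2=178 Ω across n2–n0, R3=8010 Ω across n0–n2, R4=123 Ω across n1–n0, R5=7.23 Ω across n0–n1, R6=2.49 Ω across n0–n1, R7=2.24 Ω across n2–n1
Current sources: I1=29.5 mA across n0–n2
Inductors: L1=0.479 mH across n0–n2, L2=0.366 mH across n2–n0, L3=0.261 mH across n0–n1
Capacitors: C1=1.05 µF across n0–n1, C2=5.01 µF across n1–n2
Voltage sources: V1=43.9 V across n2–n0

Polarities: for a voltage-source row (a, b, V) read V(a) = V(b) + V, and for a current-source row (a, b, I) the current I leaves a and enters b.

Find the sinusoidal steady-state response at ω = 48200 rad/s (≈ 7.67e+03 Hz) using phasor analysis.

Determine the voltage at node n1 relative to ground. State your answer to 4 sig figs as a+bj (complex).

MNA unknowns: 2 node voltages V₁..V_2 plus 1 source current (V1)
R1: Y=0.004425+0.000j on G[2,1]
I1: z[0]−=0.0295, z[2]+=0.0295
R2: Y=0.005618+0.000j on G[2,0]
L1: Y=0.000-0.04331j on G[0,2]
R3: Y=0.0001248+0.000j on G[0,2]
R4: Y=0.008130+0.000j on G[1,0]
C1: Y=0.000+0.05061j on G[0,1]
C2: Y=0.000+0.2415j on G[1,2]
R5: Y=0.1383+0.000j on G[0,1]
L2: Y=0.000-0.05669j on G[2,0]
L3: Y=0.000-0.07949j on G[0,1]
R6: Y=0.4016+0.000j on G[0,1]
R7: Y=0.4464+0.000j on G[2,1]
V1: row V2−V0=43.9, i_V1 at 2,0
solve → V1=21.12+6.118j, V2=43.90+0.000j
aux → i_V1=-11.97+1.647j

21.12+6.118j V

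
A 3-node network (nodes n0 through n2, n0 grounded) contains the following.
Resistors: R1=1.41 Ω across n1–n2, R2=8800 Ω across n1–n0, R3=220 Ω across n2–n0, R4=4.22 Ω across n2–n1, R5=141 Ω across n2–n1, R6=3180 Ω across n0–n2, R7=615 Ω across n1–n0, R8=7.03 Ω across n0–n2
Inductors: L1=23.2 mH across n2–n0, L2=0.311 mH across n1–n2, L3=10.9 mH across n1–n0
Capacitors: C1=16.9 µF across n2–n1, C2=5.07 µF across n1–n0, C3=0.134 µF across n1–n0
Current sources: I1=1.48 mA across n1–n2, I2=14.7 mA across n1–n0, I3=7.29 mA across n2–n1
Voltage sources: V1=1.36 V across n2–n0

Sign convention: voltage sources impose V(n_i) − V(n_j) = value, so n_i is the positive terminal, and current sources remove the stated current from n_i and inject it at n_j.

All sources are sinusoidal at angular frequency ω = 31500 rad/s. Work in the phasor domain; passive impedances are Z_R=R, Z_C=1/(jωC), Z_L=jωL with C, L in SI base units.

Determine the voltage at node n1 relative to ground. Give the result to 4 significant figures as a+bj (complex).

MNA unknowns: 2 node voltages V₁..V_2 plus 1 source current (V1)
R1: Y=0.7092+0.000j on G[1,2]
L1: Y=0.000-0.001368j on G[2,0]
C1: Y=0.000+0.5323j on G[2,1]
C2: Y=0.000+0.1597j on G[1,0]
C3: Y=0.000+0.004221j on G[1,0]
I1: z[1]−=0.00148, z[2]+=0.00148
R2: Y=0.0001136+0.000j on G[1,0]
R3: Y=0.004545+0.000j on G[2,0]
R4: Y=0.2370+0.000j on G[2,1]
R5: Y=0.007092+0.000j on G[2,1]
L2: Y=0.000-0.1021j on G[1,2]
R6: Y=0.0003145+0.000j on G[0,2]
R7: Y=0.001626+0.000j on G[1,0]
L3: Y=0.000-0.002912j on G[1,0]
I2: z[1]−=0.0147, z[0]+=0.0147
I3: z[2]−=0.00729, z[1]+=0.00729
R8: Y=0.1422+0.000j on G[0,2]
V1: row V2−V0=1.36, i_V1 at 2,0
solve → V1=1.249-0.1605j, V2=1.360+0.000j
aux → i_V1=-0.2428-0.1989j

1.249-0.1605j V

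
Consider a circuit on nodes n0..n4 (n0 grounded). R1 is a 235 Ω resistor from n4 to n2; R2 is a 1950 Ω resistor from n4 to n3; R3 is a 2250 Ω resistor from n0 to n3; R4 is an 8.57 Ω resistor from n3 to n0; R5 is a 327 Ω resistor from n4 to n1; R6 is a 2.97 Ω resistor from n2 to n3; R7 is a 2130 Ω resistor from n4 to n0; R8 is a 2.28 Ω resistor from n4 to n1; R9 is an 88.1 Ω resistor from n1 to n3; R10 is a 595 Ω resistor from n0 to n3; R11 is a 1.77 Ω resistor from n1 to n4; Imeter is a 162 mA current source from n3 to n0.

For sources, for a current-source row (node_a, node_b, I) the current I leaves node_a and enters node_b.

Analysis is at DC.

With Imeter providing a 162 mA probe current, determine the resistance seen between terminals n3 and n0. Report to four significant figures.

R_eq = 8.385 Ω

Apply KCL at each of the 4 non-ground nodes and solve the resulting linear system.
Node n1: branches {R5, R8, R9, R11} → V_1 = -1.320
Node n2: branches {R1, R6} → V_2 = -1.358
Node n3: branches {R2, R3, R4, R6, R9, R10, Imeter} → V_3 = -1.358
Node n4: branches {R1, R2, R5, R7, R8, R11} → V_4 = -1.319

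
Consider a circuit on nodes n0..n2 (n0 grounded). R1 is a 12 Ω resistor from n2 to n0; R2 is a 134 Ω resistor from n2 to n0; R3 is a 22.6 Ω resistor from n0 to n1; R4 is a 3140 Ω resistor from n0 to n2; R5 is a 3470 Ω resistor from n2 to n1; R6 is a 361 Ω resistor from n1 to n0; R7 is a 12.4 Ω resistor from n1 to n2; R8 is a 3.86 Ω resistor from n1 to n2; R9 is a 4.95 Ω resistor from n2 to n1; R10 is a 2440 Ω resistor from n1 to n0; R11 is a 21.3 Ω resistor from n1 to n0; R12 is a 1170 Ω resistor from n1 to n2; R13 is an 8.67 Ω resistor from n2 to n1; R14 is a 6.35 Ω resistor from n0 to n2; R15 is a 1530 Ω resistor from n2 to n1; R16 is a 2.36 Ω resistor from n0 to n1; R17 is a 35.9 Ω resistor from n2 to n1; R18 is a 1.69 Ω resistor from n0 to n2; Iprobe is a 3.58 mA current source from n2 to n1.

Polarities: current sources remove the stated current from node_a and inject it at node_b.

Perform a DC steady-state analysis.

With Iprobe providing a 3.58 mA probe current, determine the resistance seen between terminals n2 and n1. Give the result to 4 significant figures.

MNA unknowns: 2 node voltages V₁..V_2
R1: Y=0.08333 on G[2,0]
R2: Y=0.007463 on G[2,0]
R3: Y=0.04425 on G[0,1]
R4: Y=0.0003185 on G[0,2]
R5: Y=0.0002882 on G[2,1]
R6: Y=0.002770 on G[1,0]
R7: Y=0.08065 on G[1,2]
R8: Y=0.2591 on G[1,2]
R9: Y=0.2020 on G[2,1]
R10: Y=0.0004098 on G[1,0]
R11: Y=0.04695 on G[1,0]
R12: Y=0.0008547 on G[1,2]
R13: Y=0.1153 on G[2,1]
R14: Y=0.1575 on G[0,2]
R15: Y=0.0006536 on G[2,1]
R16: Y=0.4237 on G[0,1]
R17: Y=0.02786 on G[2,1]
R18: Y=0.5917 on G[0,2]
Iprobe: z[2]−=0.00358, z[1]+=0.00358
solve → V1=0.002199, V2=-0.001356

R_eq = 0.9928 Ω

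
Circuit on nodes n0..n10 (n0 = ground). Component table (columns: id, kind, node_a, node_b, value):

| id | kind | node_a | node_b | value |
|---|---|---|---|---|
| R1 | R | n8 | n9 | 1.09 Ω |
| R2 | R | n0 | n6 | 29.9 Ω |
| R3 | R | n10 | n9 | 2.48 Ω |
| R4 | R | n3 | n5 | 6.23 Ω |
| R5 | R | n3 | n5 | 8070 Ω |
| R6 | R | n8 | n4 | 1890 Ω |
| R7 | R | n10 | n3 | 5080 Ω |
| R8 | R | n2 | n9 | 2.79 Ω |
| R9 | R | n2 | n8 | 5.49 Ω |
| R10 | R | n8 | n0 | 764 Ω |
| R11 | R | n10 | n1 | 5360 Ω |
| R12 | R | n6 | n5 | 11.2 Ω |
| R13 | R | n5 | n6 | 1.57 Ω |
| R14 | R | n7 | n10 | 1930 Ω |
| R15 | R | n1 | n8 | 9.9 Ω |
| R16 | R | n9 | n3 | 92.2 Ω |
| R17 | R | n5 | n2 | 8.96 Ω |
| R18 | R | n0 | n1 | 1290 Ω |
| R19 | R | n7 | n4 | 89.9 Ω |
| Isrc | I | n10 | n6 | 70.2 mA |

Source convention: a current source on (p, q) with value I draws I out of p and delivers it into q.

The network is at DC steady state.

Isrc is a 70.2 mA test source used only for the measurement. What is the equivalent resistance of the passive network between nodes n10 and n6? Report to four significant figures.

R_eq = 13.43 Ω

MNA unknowns: 10 node voltages V₁..V_10
R1: Y=0.9174 on G[8,9]
R2: Y=0.03344 on G[0,6]
R3: Y=0.4032 on G[10,9]
R4: Y=0.1605 on G[3,5]
R5: Y=0.0001239 on G[3,5]
R6: Y=0.0005291 on G[8,4]
R7: Y=0.0001969 on G[10,3]
R8: Y=0.3584 on G[2,9]
R9: Y=0.1821 on G[2,8]
R10: Y=0.001309 on G[8,0]
R11: Y=0.0001866 on G[10,1]
R12: Y=0.08929 on G[6,5]
R13: Y=0.6369 on G[5,6]
R14: Y=0.0005181 on G[7,10]
R15: Y=0.1010 on G[1,8]
R16: Y=0.01085 on G[9,3]
R17: Y=0.1116 on G[5,2]
R18: Y=0.0007752 on G[0,1]
R19: Y=0.01112 on G[7,4]
Isrc: z[10]−=0.0702, z[6]+=0.0702
solve → V1=-0.6991, V2=-0.6040, V3=-0.09448, V4=-0.7983, V5=-0.05089, V6=0.04376, V7=-0.8027, V8=-0.7041, V9=-0.7254, V10=-0.8989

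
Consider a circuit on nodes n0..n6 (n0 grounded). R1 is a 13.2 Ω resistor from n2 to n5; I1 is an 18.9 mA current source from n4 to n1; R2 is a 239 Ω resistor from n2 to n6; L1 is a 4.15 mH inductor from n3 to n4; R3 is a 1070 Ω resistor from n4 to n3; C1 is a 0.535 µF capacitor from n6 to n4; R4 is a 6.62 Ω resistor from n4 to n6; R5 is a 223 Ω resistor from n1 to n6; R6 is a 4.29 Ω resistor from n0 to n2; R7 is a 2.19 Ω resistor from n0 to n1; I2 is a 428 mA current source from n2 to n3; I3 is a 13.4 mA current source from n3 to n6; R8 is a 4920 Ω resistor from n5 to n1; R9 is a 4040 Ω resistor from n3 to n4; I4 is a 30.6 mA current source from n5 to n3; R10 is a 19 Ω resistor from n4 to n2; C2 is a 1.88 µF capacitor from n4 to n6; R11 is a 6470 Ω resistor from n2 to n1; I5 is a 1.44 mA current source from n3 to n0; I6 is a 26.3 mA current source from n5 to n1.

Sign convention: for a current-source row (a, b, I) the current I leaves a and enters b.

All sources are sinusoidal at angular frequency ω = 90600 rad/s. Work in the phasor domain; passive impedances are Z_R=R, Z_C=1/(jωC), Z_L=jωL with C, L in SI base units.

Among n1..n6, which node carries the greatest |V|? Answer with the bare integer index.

Apply KCL at each of the 6 non-ground nodes and solve the resulting linear system.
Node n1: branches {I1, R5, R7, R8, R11, I6} → V_1 = 0.1632+0.001147j
Node n2: branches {R1, R2, R6, I2, R10, R11} → V_2 = -0.3258-0.002246j
Node n3: branches {L1, R3, I2, I3, R9, I4, I5} → V_3 = 68.80+139.3j
Node n4: branches {I1, L1, R3, C1, R4, R9, R10, C2} → V_4 = 6.874-0.02179j
Node n5: branches {R1, R8, I4, I6} → V_5 = -1.074-0.002237j
Node n6: branches {R2, C1, R4, R5, I3, C2} → V_6 = 6.772+0.1182j

3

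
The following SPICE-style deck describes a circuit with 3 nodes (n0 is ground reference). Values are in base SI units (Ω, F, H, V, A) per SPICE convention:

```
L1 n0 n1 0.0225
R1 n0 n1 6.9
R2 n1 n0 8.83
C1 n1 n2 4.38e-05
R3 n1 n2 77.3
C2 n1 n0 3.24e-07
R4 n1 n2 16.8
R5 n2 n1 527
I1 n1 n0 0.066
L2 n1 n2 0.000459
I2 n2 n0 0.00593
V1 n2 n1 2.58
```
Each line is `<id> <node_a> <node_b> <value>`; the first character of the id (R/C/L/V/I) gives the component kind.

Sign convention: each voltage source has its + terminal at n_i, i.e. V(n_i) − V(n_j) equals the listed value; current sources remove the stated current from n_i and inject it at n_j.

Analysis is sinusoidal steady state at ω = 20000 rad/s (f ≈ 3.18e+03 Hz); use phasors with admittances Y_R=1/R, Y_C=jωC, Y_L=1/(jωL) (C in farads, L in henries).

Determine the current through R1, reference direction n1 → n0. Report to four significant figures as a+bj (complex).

Apply KCL at each of the 2 non-ground nodes and solve the resulting linear system.
Node n1: branches {L1, R1, R2, C1, R3, C2, R4, R5, I1, L2, V1} → V_1 = -0.2785+0.004593j
Node n2: branches {C1, R3, R4, R5, L2, I2, V1} → V_2 = 2.301+0.004593j
Source currents: i(V1)=-0.1978-1.979j

-0.04037+0.0006657j A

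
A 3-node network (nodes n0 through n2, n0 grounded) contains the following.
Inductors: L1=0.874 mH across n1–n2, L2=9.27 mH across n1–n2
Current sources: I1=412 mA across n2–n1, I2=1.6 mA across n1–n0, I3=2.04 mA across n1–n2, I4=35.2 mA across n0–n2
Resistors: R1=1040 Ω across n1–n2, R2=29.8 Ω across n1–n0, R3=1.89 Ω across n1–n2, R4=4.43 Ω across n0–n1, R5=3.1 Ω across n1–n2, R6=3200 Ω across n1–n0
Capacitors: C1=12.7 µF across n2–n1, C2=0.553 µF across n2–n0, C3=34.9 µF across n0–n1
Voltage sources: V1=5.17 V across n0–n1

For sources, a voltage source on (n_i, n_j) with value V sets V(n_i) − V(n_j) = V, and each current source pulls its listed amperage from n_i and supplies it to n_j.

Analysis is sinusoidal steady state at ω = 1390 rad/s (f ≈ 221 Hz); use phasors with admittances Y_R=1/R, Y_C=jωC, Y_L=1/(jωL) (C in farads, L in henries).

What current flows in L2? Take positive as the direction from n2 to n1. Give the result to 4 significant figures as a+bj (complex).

-0.01687+0.01665j A

Element admittances at ω=1390 rad/s:
  Y(L1) = 0.000-0.8231j S between n1,n2
  I1: injects 0.412 A into n1 (from n2)
  Y(R1) = 0.0009615+0.000j S between n1,n2
  Y(R2) = 0.03356+0.000j S between n1,n0
  I2: injects 0.0016 A into n0 (from n1)
  Y(R3) = 0.5291+0.000j S between n1,n2
  Y(L2) = 0.000-0.07761j S between n1,n2
  Y(C1) = 0.000+0.01765j S between n2,n1
  Y(R4) = 0.2257+0.000j S between n0,n1
  Y(C2) = 0.000+0.0007687j S between n2,n0
  I3: injects 0.00204 A into n2 (from n1)
  I4: injects 0.0352 A into n2 (from n0)
  Y(R5) = 0.3226+0.000j S between n1,n2
  Y(C3) = 0.000+0.04851j S between n0,n1
  Y(R6) = 0.0003125+0.000j S between n1,n0
  V1: constraint V(n0)−V(n1) = 5.17
Assemble and solve the 3×3 MNA system:
  V(n1)=-5.170+0.000j  V(n2)=-5.385-0.2174j
  i(V1)=-1.376-0.2549j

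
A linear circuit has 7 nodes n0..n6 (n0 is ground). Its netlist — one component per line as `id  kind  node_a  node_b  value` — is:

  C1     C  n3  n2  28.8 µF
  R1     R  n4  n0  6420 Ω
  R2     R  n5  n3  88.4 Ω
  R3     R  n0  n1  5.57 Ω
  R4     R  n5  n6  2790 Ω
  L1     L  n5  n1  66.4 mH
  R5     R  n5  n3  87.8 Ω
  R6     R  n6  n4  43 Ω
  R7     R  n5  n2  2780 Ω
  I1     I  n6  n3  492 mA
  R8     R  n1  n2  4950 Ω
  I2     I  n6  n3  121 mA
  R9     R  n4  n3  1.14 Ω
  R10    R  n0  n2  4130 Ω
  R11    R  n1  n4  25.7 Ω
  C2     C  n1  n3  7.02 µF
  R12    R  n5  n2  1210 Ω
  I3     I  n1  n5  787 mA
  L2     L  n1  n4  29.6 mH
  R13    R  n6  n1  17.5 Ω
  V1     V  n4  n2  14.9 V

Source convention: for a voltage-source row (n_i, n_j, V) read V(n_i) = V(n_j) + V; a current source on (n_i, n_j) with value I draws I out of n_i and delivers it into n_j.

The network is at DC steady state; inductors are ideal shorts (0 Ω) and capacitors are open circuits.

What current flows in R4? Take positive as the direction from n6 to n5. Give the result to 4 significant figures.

-0.002721 A

MNA unknowns: 6 node voltages V₁..V_6 plus 3 source currents (L1, L2, V1)
C1: Y=0.000 on G[3,2]
R1: Y=0.0001558 on G[4,0]
R2: Y=0.01131 on G[5,3]
R3: Y=0.1795 on G[0,1]
R4: Y=0.0003584 on G[5,6]
L1: row V5−V1=0, i_L1 at 5,1
R5: Y=0.01139 on G[5,3]
R6: Y=0.02326 on G[6,4]
R7: Y=0.0003597 on G[5,2]
I1: z[6]−=0.492, z[3]+=0.492
R8: Y=0.0002020 on G[1,2]
I2: z[6]−=0.121, z[3]+=0.121
R9: Y=0.8772 on G[4,3]
R10: Y=0.0002421 on G[0,2]
R11: Y=0.03891 on G[1,4]
C2: Y=0.000 on G[1,3]
R12: Y=0.0008264 on G[5,2]
I3: z[1]−=0.787, z[5]+=0.787
L2: row V1−V4=0, i_L2 at 1,4
R13: Y=0.05714 on G[6,1]
V1: row V4−V2=14.9, i_V1 at 4,2
solve → V1=0.02005, V2=-14.88, V3=0.7012, V4=0.02005, V5=0.02005, V6=-7.571
aux → i_L1=0.7821, i_L2=-0.4453, i_V1=-0.02429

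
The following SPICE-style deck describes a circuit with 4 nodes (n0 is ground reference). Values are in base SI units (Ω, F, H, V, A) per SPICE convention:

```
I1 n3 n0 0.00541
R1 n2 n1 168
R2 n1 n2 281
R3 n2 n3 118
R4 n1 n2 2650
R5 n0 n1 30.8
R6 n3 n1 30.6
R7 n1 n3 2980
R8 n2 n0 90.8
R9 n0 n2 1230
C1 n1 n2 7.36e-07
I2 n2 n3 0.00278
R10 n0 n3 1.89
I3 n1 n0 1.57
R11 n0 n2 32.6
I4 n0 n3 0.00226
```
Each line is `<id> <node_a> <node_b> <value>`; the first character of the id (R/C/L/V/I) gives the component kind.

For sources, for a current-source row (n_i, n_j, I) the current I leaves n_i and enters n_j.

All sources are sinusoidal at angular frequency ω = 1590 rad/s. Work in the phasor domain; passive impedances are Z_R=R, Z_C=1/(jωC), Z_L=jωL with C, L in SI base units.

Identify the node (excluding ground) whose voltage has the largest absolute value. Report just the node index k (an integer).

1

Apply KCL at each of the 3 non-ground nodes and solve the resulting linear system.
Node n1: branches {R1, R2, R4, R5, R6, R7, C1, I3} → V_1 = -21.90+0.2450j
Node n2: branches {R1, R2, R3, R4, R8, R9, C1, I2, R11} → V_2 = -3.799-0.3069j
Node n3: branches {I1, R3, R6, R7, I2, R10, I4} → V_3 = -1.324+0.009618j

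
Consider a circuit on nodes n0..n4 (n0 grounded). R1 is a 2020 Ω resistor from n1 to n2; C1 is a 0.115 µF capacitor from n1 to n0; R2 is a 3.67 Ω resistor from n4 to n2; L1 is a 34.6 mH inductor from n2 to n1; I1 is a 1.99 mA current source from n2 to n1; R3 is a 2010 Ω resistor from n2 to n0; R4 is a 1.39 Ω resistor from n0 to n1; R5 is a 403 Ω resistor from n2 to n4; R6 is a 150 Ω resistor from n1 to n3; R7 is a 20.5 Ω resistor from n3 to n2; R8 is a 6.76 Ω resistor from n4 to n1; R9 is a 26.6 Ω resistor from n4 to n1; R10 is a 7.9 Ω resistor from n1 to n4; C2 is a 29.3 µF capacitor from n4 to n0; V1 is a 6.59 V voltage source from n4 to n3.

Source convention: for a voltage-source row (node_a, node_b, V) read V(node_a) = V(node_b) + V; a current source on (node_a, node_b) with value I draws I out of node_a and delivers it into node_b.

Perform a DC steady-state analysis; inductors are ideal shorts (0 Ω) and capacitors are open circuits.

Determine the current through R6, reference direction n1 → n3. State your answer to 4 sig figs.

0.04014 A

Apply KCL at each of the 4 non-ground nodes and solve the resulting linear system.
Node n1: branches {R1, C1, L1, I1, R4, R6, R8, R9, R10} → V_1 = 0.000
Node n2: branches {R1, R2, L1, I1, R3, R5, R7} → V_2 = 0.000
Node n3: branches {R6, R7, V1} → V_3 = -6.021
Node n4: branches {R2, R5, R8, R9, R10, C2, V1} → V_4 = 0.5687
Source currents: i(L1)=-0.1393, i(V1)=-0.3339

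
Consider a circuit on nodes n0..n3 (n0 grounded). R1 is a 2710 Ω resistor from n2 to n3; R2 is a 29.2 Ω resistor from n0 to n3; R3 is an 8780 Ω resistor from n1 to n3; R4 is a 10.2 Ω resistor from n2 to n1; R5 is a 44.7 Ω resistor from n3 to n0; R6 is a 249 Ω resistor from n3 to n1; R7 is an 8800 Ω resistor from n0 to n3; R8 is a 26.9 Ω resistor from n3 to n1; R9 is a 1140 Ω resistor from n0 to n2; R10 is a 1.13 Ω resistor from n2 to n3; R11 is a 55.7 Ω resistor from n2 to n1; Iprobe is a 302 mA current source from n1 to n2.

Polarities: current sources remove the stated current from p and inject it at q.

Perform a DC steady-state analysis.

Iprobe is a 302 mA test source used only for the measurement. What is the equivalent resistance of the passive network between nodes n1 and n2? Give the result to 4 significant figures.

R_eq = 6.433 Ω

Element admittances at DC:
  Y(R1) = 0.0003690 S between n2,n3
  Y(R2) = 0.03425 S between n0,n3
  Y(R3) = 0.0001139 S between n1,n3
  Y(R4) = 0.09804 S between n2,n1
  Y(R5) = 0.02237 S between n3,n0
  Y(R6) = 0.004016 S between n3,n1
  Y(R7) = 0.0001136 S between n0,n3
  Y(R8) = 0.03717 S between n3,n1
  Y(R9) = 0.0008772 S between n0,n2
  Y(R10) = 0.8850 S between n2,n3
  Y(R11) = 0.01795 S between n2,n1
  Iprobe: injects 0.302 A into n2 (from n1)
Assemble and solve the 3×3 MNA system:
  V(n1)=-1.857  V(n2)=0.08520  V(n3)=-0.001317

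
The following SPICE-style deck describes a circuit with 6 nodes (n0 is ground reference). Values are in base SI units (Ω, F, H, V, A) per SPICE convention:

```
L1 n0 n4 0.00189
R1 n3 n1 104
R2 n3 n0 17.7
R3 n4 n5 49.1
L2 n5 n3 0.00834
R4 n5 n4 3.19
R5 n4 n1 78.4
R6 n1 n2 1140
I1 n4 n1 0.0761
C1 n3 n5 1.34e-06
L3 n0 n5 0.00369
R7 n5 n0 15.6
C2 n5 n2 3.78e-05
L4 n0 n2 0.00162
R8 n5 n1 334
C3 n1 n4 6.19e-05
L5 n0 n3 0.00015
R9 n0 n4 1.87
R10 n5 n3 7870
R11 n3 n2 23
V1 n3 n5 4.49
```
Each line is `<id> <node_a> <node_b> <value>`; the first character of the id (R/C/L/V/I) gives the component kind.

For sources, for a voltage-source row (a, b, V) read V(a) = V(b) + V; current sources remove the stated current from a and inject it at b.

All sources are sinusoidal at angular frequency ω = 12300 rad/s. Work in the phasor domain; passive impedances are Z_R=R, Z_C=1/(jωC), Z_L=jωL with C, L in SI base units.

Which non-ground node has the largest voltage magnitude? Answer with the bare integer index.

2

Apply KCL at each of the 5 non-ground nodes and solve the resulting linear system.
Node n1: branches {R1, R5, R6, I1, R8, C3} → V_1 = -1.216+0.3280j
Node n2: branches {R6, C2, L4, R11} → V_2 = -3.555+0.9322j
Node n3: branches {R1, R2, L2, C1, L5, R10, R11, V1} → V_3 = 1.287+1.289j
Node n4: branches {L1, R3, R4, R5, I1, C3, R9} → V_4 = -1.235+0.4487j
Node n5: branches {R3, L2, R4, C1, L3, R7, C2, R8, R10, V1} → V_5 = -3.203+1.289j
Source currents: i(V1)=-1.006+0.5697j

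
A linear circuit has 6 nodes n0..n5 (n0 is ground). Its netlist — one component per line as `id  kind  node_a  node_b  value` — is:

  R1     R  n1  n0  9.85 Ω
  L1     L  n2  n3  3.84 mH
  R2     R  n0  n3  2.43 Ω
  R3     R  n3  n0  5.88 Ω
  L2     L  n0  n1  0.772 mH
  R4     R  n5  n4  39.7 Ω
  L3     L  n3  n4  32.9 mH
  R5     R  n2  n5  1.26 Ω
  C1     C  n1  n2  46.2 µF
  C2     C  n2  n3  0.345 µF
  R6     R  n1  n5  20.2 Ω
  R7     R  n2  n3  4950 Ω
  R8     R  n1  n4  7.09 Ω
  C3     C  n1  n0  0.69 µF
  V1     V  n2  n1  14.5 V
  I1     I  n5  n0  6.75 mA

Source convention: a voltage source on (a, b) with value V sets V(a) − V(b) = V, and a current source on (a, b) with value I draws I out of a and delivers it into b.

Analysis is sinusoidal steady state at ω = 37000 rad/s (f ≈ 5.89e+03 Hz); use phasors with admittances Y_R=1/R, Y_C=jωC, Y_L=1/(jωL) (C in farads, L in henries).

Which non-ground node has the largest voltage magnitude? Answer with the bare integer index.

2

Apply KCL at each of the 5 non-ground nodes and solve the resulting linear system.
Node n1: branches {R1, L2, C1, R6, R8, C3, V1} → V_1 = -0.06584-0.8020j
Node n2: branches {L1, R5, C1, C2, R7, V1} → V_2 = 14.43-0.8020j
Node n3: branches {L1, R2, R3, L3, C2, R7} → V_3 = 0.01296+0.1389j
Node n4: branches {R4, L3, R8} → V_4 = 1.955-0.7924j
Node n5: branches {R4, R5, R6, I1} → V_5 = 13.24-0.8018j
Source currents: i(V1)=-0.9579-24.87j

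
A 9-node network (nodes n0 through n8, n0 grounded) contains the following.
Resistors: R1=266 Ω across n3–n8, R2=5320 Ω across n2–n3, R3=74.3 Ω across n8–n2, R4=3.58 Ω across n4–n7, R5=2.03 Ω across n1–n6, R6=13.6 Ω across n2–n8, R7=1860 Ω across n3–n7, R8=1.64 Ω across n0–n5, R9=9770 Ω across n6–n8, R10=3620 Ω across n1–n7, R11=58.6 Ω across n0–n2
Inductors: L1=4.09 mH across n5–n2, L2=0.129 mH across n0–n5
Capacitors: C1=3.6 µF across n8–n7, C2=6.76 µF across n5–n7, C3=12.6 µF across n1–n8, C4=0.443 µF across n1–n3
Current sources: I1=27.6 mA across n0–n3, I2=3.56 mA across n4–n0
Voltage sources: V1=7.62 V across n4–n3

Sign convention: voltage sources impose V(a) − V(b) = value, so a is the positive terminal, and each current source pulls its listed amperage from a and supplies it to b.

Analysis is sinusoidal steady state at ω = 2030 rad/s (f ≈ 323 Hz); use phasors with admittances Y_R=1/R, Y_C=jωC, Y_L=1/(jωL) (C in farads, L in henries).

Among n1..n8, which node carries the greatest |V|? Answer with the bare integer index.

MNA unknowns: 8 node voltages V₁..V_8 plus 1 source current (V1)
R1: Y=0.003759+0.000j on G[3,8]
R2: Y=0.0001880+0.000j on G[2,3]
L1: Y=0.000-0.1204j on G[5,2]
R3: Y=0.01346+0.000j on G[8,2]
R4: Y=0.2793+0.000j on G[4,7]
R5: Y=0.4926+0.000j on G[1,6]
C1: Y=0.000+0.007308j on G[8,7]
I1: z[0]−=0.0276, z[3]+=0.0276
R6: Y=0.07353+0.000j on G[2,8]
R7: Y=0.0005376+0.000j on G[3,7]
R8: Y=0.6098+0.000j on G[0,5]
L2: Y=0.000-3.819j on G[0,5]
R9: Y=0.0001024+0.000j on G[6,8]
R10: Y=0.0002762+0.000j on G[1,7]
R11: Y=0.01706+0.000j on G[0,2]
C2: Y=0.000+0.01372j on G[5,7]
C3: Y=0.000+0.02558j on G[1,8]
C4: Y=0.000+0.0008993j on G[1,3]
I2: z[4]−=0.00356, z[0]+=0.00356
V1: row V4−V3=7.62, i_V1 at 4,3
solve → V1=-0.2625-0.2635j, V2=0.06990-0.07433j, V3=-6.730-2.312j, V4=0.8900-2.312j, V5=0.0006077+0.005886j, V6=-0.2624-0.2634j, V7=0.7012-2.363j, V8=-0.01276-0.1800j
aux → i_V1=-0.05628-0.01422j

3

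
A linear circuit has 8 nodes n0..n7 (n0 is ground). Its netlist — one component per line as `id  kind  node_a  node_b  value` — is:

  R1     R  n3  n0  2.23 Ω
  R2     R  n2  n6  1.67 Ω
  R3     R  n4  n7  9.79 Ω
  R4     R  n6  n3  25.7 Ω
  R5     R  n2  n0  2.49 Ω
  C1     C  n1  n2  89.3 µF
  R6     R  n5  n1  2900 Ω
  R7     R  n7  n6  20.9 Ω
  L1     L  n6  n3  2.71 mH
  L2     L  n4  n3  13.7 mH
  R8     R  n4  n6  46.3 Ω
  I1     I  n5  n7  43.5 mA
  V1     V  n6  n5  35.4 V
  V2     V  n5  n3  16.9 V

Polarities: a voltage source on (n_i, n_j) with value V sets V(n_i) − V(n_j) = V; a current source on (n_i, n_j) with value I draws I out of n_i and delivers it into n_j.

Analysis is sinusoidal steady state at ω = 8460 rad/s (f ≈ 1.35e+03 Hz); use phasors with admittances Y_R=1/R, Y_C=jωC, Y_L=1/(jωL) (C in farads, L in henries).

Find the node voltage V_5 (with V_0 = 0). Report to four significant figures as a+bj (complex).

-1.347+1.992e-06j V

MNA unknowns: 7 node voltages V₁..V_7 plus 2 source currents (V1, V2)
R1: Y=0.4484+0.000j on G[3,0]
R2: Y=0.5988+0.000j on G[2,6]
R3: Y=0.1021+0.000j on G[4,7]
R4: Y=0.03891+0.000j on G[6,3]
R5: Y=0.4016+0.000j on G[2,0]
C1: Y=0.000+0.7555j on G[1,2]
R6: Y=0.0003448+0.000j on G[5,1]
R7: Y=0.04785+0.000j on G[7,6]
L1: Y=0.000-0.04362j on G[6,3]
L2: Y=0.000-0.008628j on G[4,3]
R8: Y=0.02160+0.000j on G[4,6]
I1: z[5]−=0.0435, z[7]+=0.0435
V1: row V6−V5=35.4, i_V1 at 6,5
V2: row V5−V3=16.9, i_V2 at 5,3
solve → V1=20.37+0.009913j, V2=20.37-2.224e-06j, V3=-18.25+1.992e-06j, V4=33.29+8.207j, V5=-1.347+1.992e-06j, V6=34.05+1.992e-06j, V7=33.82+5.589j
aux → i_V1=-10.25+2.726j, i_V2=-10.29+2.726j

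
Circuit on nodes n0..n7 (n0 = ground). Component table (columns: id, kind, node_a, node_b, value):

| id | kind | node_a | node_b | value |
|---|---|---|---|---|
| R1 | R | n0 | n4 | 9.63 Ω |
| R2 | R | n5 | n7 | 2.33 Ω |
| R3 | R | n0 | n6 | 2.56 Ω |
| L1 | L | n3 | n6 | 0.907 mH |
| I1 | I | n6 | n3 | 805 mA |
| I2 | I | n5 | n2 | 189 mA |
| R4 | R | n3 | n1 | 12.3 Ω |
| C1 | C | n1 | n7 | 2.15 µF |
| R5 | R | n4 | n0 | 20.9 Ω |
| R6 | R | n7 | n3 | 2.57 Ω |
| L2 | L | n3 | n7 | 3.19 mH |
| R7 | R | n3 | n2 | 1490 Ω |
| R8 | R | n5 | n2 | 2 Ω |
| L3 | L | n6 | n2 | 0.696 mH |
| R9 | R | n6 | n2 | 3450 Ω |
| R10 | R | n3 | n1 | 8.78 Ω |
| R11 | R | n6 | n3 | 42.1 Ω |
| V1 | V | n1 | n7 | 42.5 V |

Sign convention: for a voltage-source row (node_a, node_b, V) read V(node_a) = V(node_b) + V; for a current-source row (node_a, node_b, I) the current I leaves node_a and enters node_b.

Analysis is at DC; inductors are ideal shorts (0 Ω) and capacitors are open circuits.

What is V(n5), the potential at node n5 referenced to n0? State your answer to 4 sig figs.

-0.2034 V

Apply KCL at each of the 7 non-ground nodes and solve the resulting linear system.
Node n1: branches {R4, C1, R10, V1} → V_1 = 42.50
Node n2: branches {I2, R7, R8, L3, R9} → V_2 = 0.000
Node n3: branches {L1, I1, R4, R6, L2, R7, R10, R11} → V_3 = 0.000
Node n4: branches {R1, R5} → V_4 = 0.000
Node n5: branches {R2, I2, R8} → V_5 = -0.2034
Node n6: branches {R3, L1, I1, L3, R9, R11} → V_6 = 0.000
Node n7: branches {R2, C1, R6, L2, V1} → V_7 = 0.000
Source currents: i(L1)=0.7177, i(L2)=8.383, i(L3)=-0.08730, i(V1)=-8.296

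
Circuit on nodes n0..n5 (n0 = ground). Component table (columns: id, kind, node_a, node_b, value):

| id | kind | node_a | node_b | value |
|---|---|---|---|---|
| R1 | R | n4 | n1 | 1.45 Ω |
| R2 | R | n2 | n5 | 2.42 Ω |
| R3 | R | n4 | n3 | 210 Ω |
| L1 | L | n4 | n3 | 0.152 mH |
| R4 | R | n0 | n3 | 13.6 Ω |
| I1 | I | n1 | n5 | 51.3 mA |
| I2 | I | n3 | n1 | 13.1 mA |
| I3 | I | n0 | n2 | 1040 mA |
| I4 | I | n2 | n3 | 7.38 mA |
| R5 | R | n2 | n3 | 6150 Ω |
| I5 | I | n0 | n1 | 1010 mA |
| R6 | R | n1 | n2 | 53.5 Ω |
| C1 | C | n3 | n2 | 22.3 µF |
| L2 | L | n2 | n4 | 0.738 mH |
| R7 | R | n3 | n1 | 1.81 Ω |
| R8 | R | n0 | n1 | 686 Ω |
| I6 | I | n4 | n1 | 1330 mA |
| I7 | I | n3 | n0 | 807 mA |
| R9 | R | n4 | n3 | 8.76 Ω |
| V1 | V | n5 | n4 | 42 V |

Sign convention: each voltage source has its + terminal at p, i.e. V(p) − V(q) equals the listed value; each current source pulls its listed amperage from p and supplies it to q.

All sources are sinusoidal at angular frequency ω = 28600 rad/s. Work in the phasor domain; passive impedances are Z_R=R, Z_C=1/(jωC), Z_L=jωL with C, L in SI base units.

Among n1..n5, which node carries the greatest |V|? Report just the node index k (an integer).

5

MNA unknowns: 5 node voltages V₁..V_5 plus 1 source current (V1)
R1: Y=0.6897+0.000j on G[4,1]
R2: Y=0.4132+0.000j on G[2,5]
R3: Y=0.004762+0.000j on G[4,3]
L1: Y=0.000-0.2300j on G[4,3]
R4: Y=0.07353+0.000j on G[0,3]
I1: z[1]−=0.0513, z[5]+=0.0513
I2: z[3]−=0.0131, z[1]+=0.0131
I3: z[0]−=1.04, z[2]+=1.04
I4: z[2]−=0.00738, z[3]+=0.00738
R5: Y=0.0001626+0.000j on G[2,3]
I5: z[0]−=1.01, z[1]+=1.01
R6: Y=0.01869+0.000j on G[1,2]
C1: Y=0.000+0.6378j on G[3,2]
L2: Y=0.000-0.04738j on G[2,4]
R7: Y=0.5525+0.000j on G[3,1]
R8: Y=0.001458+0.000j on G[0,1]
I6: z[4]−=1.33, z[1]+=1.33
I7: z[3]−=0.807, z[0]+=0.807
R9: Y=0.1142+0.000j on G[4,3]
V1: row V5−V4=42, i_V1 at 5,4
solve → V1=10.22-7.468j, V2=20.33-16.37j, V3=16.70+0.1481j, V4=1.445-13.34j, V5=43.45-13.34j
aux → i_V1=-9.499-1.252j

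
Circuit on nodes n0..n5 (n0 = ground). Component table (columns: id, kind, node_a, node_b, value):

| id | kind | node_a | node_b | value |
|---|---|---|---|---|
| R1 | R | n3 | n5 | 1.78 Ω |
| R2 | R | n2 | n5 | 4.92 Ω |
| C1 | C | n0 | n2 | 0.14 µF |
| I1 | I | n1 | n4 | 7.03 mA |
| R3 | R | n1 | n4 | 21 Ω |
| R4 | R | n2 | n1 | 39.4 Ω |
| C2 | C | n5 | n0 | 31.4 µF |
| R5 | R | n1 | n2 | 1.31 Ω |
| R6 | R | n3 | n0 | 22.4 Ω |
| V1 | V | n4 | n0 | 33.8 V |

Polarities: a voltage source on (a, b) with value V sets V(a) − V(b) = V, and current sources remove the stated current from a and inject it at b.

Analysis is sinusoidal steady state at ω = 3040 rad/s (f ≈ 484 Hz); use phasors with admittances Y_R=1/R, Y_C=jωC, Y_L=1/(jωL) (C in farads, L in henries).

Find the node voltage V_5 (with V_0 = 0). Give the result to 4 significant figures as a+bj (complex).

6.320-7.771j V

Element admittances at ω=3040 rad/s:
  Y(R1) = 0.5618+0.000j S between n3,n5
  Y(R2) = 0.2033+0.000j S between n2,n5
  Y(C1) = 0.000+0.0004256j S between n0,n2
  I1: injects 0.00703 A into n4 (from n1)
  Y(R3) = 0.04762+0.000j S between n1,n4
  Y(R4) = 0.02538+0.000j S between n2,n1
  Y(C2) = 0.000+0.09546j S between n5,n0
  Y(R5) = 0.7634+0.000j S between n1,n2
  Y(R6) = 0.04464+0.000j S between n3,n0
  V1: constraint V(n4)−V(n0) = 33.8
Assemble and solve the 6×6 MNA system:
  V(n1)=12.53-6.020j  V(n2)=11.25-6.384j  V(n3)=5.854-7.199j  V(n4)=33.80+0.000j  V(n5)=6.320-7.771j
  i(V1)=-1.006-0.2867j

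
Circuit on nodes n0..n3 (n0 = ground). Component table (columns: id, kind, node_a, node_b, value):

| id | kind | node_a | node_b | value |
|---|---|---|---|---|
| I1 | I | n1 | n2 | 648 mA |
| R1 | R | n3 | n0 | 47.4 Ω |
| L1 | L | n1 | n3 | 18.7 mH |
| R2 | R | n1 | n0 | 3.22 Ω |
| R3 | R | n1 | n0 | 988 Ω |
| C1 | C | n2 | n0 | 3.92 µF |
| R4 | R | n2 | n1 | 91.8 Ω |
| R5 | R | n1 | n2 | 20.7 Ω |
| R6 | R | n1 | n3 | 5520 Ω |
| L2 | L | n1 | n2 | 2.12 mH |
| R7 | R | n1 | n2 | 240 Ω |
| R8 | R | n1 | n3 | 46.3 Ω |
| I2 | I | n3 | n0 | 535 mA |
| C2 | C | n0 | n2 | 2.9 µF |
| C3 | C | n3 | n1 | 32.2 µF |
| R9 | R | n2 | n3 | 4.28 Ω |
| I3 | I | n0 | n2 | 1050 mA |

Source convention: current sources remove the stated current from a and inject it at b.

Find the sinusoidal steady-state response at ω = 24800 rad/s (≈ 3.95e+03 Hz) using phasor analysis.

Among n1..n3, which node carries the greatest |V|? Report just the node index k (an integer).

Apply KCL at each of the 3 non-ground nodes and solve the resulting linear system.
Node n1: branches {I1, L1, R2, R3, R4, R5, R6, L2, R7, R8, C3} → V_1 = -0.2645-1.611j
Node n2: branches {I1, C1, R4, R5, L2, R7, C2, R9, I3} → V_2 = 3.229-3.612j
Node n3: branches {R1, L1, R6, R8, I2, C3, R9} → V_3 = -0.6386-2.101j

2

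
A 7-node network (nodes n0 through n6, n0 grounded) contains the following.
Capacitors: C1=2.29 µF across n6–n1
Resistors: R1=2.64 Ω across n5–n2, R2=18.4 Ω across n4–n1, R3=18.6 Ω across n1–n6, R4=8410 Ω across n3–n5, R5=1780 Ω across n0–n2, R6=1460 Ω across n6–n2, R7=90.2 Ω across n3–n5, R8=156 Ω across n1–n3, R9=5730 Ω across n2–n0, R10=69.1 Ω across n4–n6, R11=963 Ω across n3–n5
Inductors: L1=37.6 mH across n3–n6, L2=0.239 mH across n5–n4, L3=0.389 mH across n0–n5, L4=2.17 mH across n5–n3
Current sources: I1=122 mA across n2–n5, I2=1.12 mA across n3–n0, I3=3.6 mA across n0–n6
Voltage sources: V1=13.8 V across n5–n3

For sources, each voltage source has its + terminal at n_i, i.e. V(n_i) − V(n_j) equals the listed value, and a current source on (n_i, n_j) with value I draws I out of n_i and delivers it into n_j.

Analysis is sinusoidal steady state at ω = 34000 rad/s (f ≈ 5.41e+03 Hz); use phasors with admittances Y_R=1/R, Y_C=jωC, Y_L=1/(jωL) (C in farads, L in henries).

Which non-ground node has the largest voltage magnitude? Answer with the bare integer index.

3

Element admittances at ω=34000 rad/s:
  Y(C1) = 0.000+0.07786j S between n6,n1
  Y(R1) = 0.3788+0.000j S between n5,n2
  Y(L1) = 0.000-0.0007822j S between n3,n6
  Y(L2) = 0.000-0.1231j S between n5,n4
  Y(R2) = 0.05435+0.000j S between n4,n1
  I1: injects 0.122 A into n5 (from n2)
  Y(R3) = 0.05376+0.000j S between n1,n6
  Y(R4) = 0.0001189+0.000j S between n3,n5
  Y(R5) = 0.0005618+0.000j S between n0,n2
  Y(R6) = 0.0006849+0.000j S between n6,n2
  Y(R7) = 0.01109+0.000j S between n3,n5
  Y(R8) = 0.006410+0.000j S between n1,n3
  Y(L3) = 0.000-0.07561j S between n0,n5
  I2: injects 0.00112 A into n0 (from n3)
  I3: injects 0.0036 A into n6 (from n0)
  Y(R9) = 0.0001745+0.000j S between n2,n0
  Y(R10) = 0.01447+0.000j S between n4,n6
  Y(L4) = 0.000-0.01355j S between n5,n3
  Y(R11) = 0.001038+0.000j S between n3,n5
  V1: constraint V(n5)−V(n3) = 13.8
Assemble and solve the 7×7 MNA system:
  V(n1)=-1.248-0.3710j  V(n2)=-0.3224+0.03495j  V(n3)=-13.80+0.03594j  V(n4)=-0.1047-0.5813j  V(n5)=0.0003403+0.03594j  V(n6)=-1.061-0.4776j
  i(V1)=-0.2479+0.1996j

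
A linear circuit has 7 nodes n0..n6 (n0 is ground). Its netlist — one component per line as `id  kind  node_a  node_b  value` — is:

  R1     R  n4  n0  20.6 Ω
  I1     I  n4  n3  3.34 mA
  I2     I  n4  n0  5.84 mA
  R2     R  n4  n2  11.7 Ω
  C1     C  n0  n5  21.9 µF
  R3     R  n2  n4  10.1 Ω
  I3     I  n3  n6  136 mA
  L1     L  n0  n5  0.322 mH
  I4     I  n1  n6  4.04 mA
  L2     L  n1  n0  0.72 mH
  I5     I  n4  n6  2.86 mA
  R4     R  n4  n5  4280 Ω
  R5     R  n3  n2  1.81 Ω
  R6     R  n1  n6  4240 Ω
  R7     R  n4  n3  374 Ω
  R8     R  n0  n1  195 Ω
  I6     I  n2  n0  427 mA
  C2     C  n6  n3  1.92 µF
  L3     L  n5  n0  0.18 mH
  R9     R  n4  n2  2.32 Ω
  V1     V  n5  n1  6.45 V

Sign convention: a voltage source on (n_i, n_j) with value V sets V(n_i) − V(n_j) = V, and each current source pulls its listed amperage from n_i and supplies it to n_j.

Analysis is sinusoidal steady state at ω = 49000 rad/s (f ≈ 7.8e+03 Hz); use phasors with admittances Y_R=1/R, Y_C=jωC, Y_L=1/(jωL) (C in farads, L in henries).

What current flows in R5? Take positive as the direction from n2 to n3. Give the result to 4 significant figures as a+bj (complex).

Apply KCL at each of the 6 non-ground nodes and solve the resulting linear system.
Node n1: branches {I4, L2, R6, R8, V1} → V_1 = -6.661-0.03164j
Node n2: branches {R2, R3, R5, I6, R9} → V_2 = -9.452+0.007598j
Node n3: branches {I1, I3, R5, R7, C2} → V_3 = -9.429+0.008226j
Node n4: branches {R1, I1, I2, R2, R3, I5, R4, R7, R9} → V_4 = -8.779+0.007033j
Node n5: branches {C1, L1, R4, L3, V1} → V_5 = -0.2108-0.03164j
Node n6: branches {I3, I4, I5, R6, C2} → V_6 = -9.425-1.518j
Source currents: i(V1)=-0.03036+0.1890j

-0.01263-0.0003473j A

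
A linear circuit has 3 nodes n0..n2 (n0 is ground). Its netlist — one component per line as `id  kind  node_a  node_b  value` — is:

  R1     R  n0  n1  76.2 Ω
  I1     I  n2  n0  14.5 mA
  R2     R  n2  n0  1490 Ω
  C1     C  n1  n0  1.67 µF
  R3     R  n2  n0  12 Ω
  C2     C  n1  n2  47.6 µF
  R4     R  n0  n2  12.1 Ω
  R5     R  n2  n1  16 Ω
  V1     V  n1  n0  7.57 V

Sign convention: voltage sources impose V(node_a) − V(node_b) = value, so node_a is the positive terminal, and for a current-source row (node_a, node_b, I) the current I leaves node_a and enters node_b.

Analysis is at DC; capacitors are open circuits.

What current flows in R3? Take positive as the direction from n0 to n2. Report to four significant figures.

-0.1668 A

Element admittances at DC:
  Y(R1) = 0.01312 S between n0,n1
  I1: injects 0.0145 A into n0 (from n2)
  Y(R2) = 0.0006711 S between n2,n0
  Y(C1) = 0.000 S between n1,n0
  Y(R3) = 0.08333 S between n2,n0
  Y(C2) = 0.000 S between n1,n2
  Y(R4) = 0.08264 S between n0,n2
  Y(R5) = 0.06250 S between n2,n1
  V1: constraint V(n1)−V(n0) = 7.57
Assemble and solve the 3×3 MNA system:
  V(n1)=7.570  V(n2)=2.001
  i(V1)=-0.4474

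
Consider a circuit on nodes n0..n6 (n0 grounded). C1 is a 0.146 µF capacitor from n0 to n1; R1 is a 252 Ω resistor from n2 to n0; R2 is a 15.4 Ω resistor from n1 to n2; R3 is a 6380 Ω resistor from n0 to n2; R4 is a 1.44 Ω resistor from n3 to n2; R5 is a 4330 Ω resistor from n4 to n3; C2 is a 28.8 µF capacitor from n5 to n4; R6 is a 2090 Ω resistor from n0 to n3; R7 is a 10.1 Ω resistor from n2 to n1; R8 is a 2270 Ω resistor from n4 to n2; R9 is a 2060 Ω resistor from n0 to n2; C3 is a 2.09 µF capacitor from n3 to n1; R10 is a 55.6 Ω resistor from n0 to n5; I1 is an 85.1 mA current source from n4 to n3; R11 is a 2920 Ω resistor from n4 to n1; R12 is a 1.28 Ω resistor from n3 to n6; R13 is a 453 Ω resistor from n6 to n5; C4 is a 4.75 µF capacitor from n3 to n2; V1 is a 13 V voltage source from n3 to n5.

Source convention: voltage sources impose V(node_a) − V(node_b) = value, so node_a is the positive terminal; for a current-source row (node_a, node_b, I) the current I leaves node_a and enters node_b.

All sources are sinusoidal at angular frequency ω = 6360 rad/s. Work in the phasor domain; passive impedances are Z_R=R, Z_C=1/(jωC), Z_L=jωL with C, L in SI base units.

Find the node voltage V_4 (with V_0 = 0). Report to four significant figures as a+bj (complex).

-2.871-0.009092j V

Apply KCL at each of the 6 non-ground nodes and solve the resulting linear system.
Node n1: branches {C1, R2, R7, C3, R11} → V_1 = 10.01-0.4529j
Node n2: branches {R1, R2, R3, R4, R7, R8, R9, C4} → V_2 = 10.05-0.4065j
Node n3: branches {R4, R5, R6, C3, I1, R12, C4, V1} → V_3 = 10.13-0.4021j
Node n4: branches {R5, C2, R8, I1, R11} → V_4 = -2.871-0.009092j
Node n5: branches {C2, R10, R13, V1} → V_5 = -2.869-0.4021j
Node n6: branches {R12, R13} → V_6 = 10.09-0.4021j
Source currents: i(V1)=-0.008219-0.006815j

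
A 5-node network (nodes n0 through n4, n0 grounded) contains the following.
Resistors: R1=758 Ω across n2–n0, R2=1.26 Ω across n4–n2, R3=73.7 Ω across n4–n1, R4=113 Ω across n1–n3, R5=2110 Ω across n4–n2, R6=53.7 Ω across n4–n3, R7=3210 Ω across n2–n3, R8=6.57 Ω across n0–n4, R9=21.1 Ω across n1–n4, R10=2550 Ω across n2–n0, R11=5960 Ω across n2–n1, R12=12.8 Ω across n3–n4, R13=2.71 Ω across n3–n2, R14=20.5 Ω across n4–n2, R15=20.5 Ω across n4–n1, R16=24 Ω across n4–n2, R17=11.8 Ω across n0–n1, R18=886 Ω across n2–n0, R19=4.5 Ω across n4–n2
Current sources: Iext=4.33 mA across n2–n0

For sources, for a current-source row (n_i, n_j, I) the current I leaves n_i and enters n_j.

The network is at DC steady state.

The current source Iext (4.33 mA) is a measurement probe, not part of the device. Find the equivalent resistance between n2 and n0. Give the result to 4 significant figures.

MNA unknowns: 4 node voltages V₁..V_4
R1: Y=0.001319 on G[2,0]
R2: Y=0.7937 on G[4,2]
R3: Y=0.01357 on G[4,1]
R4: Y=0.008850 on G[1,3]
R5: Y=0.0004739 on G[4,2]
R6: Y=0.01862 on G[4,3]
R7: Y=0.0003115 on G[2,3]
R8: Y=0.1522 on G[0,4]
R9: Y=0.04739 on G[1,4]
R10: Y=0.0003922 on G[2,0]
R11: Y=0.0001678 on G[2,1]
R12: Y=0.07812 on G[3,4]
R13: Y=0.3690 on G[3,2]
R14: Y=0.04878 on G[4,2]
R15: Y=0.04878 on G[4,1]
R16: Y=0.04167 on G[4,2]
R17: Y=0.08475 on G[0,1]
R18: Y=0.001129 on G[2,0]
R19: Y=0.2222 on G[4,2]
Iext: z[2]−=0.00433, z[0]+=0.00433
solve → V1=-0.01241, V2=-0.02461, V3=-0.02366, V4=-0.02108

R_eq = 5.683 Ω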